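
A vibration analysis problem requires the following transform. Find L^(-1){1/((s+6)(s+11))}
Partial fractions: 1/((s+6)(s+11))=A/(s+6)+B/(s+11)
Cover-up: A=1/(s+11)|_{s=-6}=1/5; B=1/(s+6)|_{s=-11}=-1/5
L^(-1)=(1/5)e^(-6t) - (1/5)e^(-11t)

Answer: (1/5)(e^(-6t) - e^(-11t))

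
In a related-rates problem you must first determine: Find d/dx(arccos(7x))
d/dx[arccos(u)]=-u'/√(1-u²), u=7x, u'=7

Answer: -7/√(1 - 49x²)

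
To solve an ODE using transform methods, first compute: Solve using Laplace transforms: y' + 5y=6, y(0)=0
Take L of both sides: sY(s) - 0 + 5Y(s)=6/s
Y(s)(s + 5)=6/s + 0
Y(s)=6/(s(s + 5)) + 0/(s + 5)
Partial fractions: 6/(s(s + 5))=(6/5)/s - (6/5)/(s + 5)
So Y(s)=(6/5)/s - (6/5)/(s + 5)
Inverse transform (L^(-1){1/s}=1, L^(-1){1/(s + 5)}=e^(-5t)):

Answer: y(t)=6/5 - (6/5)·e^(-5t)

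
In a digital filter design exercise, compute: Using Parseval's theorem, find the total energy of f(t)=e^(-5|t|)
Parseval's theorem: E = integral |f(t)|^2 dt = (1/2pi) integral |F(omega)|^2 domega
E = integral_{-inf}^{inf} e^(-10|t|) dt = 2*integral_0^inf e^(-10t) dt = 2/(2*5) = 1/5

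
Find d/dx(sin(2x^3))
Chain rule: d/dx[sin(u)] = cos(u)·u' where u = 2x^3
u' = 6x^2

Answer: 6x^2·cos(2x^3)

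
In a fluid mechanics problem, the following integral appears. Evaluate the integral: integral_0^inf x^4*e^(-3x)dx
This is a Gamma integral. Substitute u=3x (du=3 dx):
integral_0^inf x^4 * e^(-3x) dx=(1/3^5) integral_0^inf u^4 * e^(-u) du
=Gamma(5)/3^5=4!/3^5=24/243

Answer: 8/81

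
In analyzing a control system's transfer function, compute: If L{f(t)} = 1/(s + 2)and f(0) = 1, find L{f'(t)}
L{f'(t)}=s·F(s) - f(0)=s/(s + 2) - 1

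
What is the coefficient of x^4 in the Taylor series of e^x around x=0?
Taylor series of e^x=Σ x^n/n!
Coefficient of x^4=1/4!=1/24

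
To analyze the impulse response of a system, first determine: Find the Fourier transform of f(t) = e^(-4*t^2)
The Fourier transform of a Gaussian e^(-a * t^2) is sqrt(pi/a) * e^(-omega^2/(4a)).
With a=4: F(omega)=sqrt(pi)/2 * e^(-omega^2/16)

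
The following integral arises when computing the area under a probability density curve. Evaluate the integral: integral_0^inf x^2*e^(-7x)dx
This is a Gamma integral. Substitute u = 7x (du = 7 dx):
integral_0^inf x^2*e^(-7x) dx = (1/7^3) integral_0^inf u^2*e^(-u) du
= Gamma(3)/7^3 = 2!/7^3 = 2/343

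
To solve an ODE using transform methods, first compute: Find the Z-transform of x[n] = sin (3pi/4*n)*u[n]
Z{sin(w0*n)*u[n]} = z*sin(w0)/(z^2 - 2z*cos(w0) + 1)
With w0 = 3pi/4: X(z) = z*sin(3pi/4)/(z^2 - 2z*cos(3pi/4) + 1)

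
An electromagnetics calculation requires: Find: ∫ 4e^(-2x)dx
Since d/dx[e^(-2x)]=-2e^(-2x), we get -2 e^(-2x) + C

Answer: -2e^(-2x) + C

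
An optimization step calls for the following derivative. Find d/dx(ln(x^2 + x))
Chain rule: d/dx[ln(u)]=u'/u where u=x^2+x
u'=2x+1

Answer: (2x+1)/(x^2+x)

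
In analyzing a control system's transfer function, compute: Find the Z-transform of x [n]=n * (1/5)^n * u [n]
Using the property Z{n * a^n * u[n]}=az/(z-a)^2
With a=1/5: X(z)=(1/5)z/(z - 1/5)^2, |z| > 1/5

Answer: (1/5)z/(z - 1/5)^2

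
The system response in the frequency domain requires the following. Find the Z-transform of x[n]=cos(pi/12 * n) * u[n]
Z{cos(w0*n)*u[n]} = z(z - cos(w0))/(z^2 - 2z*cos(w0) + 1)
With w0 = pi/12: X(z) = z(z - cos(pi/12))/(z^2 - 2z*cos(pi/12) + 1)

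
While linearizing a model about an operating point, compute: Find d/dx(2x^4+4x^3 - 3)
Power rule: d/dx(ax^n) = n·a·x^(n-1)
Term by term: 8·x^3+12·x^2

Answer: 8x^3+12x^2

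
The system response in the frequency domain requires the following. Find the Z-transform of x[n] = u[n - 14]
Using the time-shift property: Z{u[n-14]}=z^(-14) * z/(z-1)
=z^(-13)/(z-1)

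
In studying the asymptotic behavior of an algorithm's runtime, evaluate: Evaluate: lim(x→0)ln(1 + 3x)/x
L'Hôpital (0/0): lim 3/(1+3x) / 1=3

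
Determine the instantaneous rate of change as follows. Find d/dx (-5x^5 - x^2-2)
Power rule: d/dx(ax^n)=n·a·x^(n-1)
Term by term: -25·x^4 - 2·x

Answer: -25x^4 - 2x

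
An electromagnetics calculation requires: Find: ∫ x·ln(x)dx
By parts: u=ln(x), dv=x dx
du=1/x dx, v=x^2/2
=x^2·ln(x)/2 - ∫ x/2 dx
=x^2·ln(x)/2 - x^2/4+C

Answer: x^2(ln(x)/2-1/4)+C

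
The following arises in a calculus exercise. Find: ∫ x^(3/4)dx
Power rule: ∫ x^(3/4) dx = x^(7/4)/(7/4) + C

Answer: (4/7)·x^(7/4) + C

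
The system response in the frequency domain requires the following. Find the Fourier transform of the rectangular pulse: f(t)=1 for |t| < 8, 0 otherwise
F(omega) = integral from -8 to 8 of e^(-j * omega * t) dt
= 2 * sin(8 * omega)/omega = 16 * sinc(8 * omega/pi)

Answer: 2 * sin(8 * omega)/omega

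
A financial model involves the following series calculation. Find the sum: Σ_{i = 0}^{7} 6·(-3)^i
Geometric series: S=a(1 - r^n)/(1 - r)
a=6, r=-3, n=8
S=6(1-6561)/4=-9840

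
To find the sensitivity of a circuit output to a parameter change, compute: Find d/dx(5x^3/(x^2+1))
Quotient rule: (f/g)' = (f'g - fg')/g²
f = 5x^3, f' = 15x^2
g = x^2+1, g' = 2x

Answer: (15x^2·(x^2+1)-10x^4)/(x^2+1)²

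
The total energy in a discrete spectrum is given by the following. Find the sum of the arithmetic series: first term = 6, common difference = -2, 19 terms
Last term: a_n = 6+(19-1)·-2 = -30
Sum = n(a_1+a_n)/2 = 19(6+(-30))/2 = -228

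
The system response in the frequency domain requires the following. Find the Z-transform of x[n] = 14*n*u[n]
Z{n*u[n]}=z/(z-1)^2
By linearity: Z{14*n*u[n]}=14z/(z-1)^2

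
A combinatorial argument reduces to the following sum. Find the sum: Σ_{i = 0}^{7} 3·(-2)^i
Geometric series: S=a(1 - r^n)/(1 - r)
a=3, r=-2, n=8
S=3(1 - 256)/3=-255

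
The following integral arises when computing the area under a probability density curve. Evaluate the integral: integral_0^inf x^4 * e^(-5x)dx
This is a Gamma integral. Substitute u=5x (du=5 dx):
integral_0^inf x^4 * e^(-5x) dx=(1/5^5) integral_0^inf u^4 * e^(-u) du
=Gamma(5)/5^5=4!/5^5=24/3125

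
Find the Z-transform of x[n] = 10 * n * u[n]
Z{n*u[n]}=z/(z-1)^2
By linearity: Z{10*n*u[n]}=10z/(z-1)^2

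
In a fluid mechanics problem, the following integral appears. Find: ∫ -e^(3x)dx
Since d/dx[e^(3x)]=3e^(3x), we get -1/3 e^(3x)+C

Answer: (-1/3)e^(3x)+C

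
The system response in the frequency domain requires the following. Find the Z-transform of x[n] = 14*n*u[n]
Z{n*u[n]}=z/(z-1)^2
By linearity: Z{14*n*u[n]}=14z/(z-1)^2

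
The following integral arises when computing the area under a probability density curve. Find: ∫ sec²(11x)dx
Since d/dx[tan(11x)] = 11sec²(11x), integral = tan(11x)/11 + C

Answer: (1/11)tan(11x) + C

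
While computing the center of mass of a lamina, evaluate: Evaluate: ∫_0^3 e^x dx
Antiderivative: e^x
Evaluate: (e^3-1)

Answer: e^3-1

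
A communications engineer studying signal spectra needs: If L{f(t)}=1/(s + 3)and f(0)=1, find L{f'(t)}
L{f'(t)} = s·F(s) - f(0) = s/(s + 3) - 1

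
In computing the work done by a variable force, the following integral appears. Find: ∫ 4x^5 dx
Using power rule: ∫ 4x^5 dx = 4/6 x^6+C = (2/3)x^6+C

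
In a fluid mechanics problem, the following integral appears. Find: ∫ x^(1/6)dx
Power rule: ∫ x^(1/6) dx=x^(7/6)/(7/6) + C

Answer: (6/7)·x^(7/6) + C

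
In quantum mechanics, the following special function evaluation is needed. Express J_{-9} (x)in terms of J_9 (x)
For integer n: J_{-n}(x) = (-1)^n J_n(x)
With n = 9: J_{-9}(x) = (-1)^9 J_9(x) = -J_9(x)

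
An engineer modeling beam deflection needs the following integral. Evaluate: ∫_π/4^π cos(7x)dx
Antiderivative: sin(7x)/7
Evaluate at bounds: [sin(7·π)/7] - [sin(7·π/4)/7]
= ((0) - (-√2/2))/7 = √2/14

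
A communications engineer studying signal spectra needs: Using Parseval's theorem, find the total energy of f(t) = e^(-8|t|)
Parseval's theorem: E=integral |f(t)|^2 dt=(1/2pi) integral |F(omega)|^2 domega
E=integral_{-inf}^{inf} e^(-16|t|) dt=2*integral_0^inf e^(-16t) dt=2/(2*8)=1/8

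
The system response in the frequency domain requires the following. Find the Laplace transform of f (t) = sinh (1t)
L{sinh(at)} = a/(s²-a²)
L{sinh(1t)} = 1/(s²-1)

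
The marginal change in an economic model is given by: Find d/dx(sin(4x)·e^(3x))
Product rule: (fg)' = f'g + fg'
f = sin(4x), f' = 4·cos(4x)
g = e^(3x), g' = 3·e^(3x)

Answer: 4·cos(4x)·e^(3x) + 3·sin(4x)·e^(3x)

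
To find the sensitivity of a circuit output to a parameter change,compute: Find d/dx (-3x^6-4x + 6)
Power rule: d/dx(ax^n) = n·a·x^(n-1)
Term by term: -18·x^5-4

Answer: -18x^5-4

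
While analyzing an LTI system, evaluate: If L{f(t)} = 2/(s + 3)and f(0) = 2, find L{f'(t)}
L{f'(t)}=s·F(s) - f(0)=2s/(s+3)-2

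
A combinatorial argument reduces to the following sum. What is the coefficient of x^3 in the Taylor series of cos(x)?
cos(x) has only even powers. Coefficient of x^3 = 0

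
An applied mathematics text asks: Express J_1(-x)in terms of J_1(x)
For integer n: J_n(-x)=(-1)^n J_n(x)
With n=1: J_1(-x)=(-1)^1 J_1(x)=-J_1(x)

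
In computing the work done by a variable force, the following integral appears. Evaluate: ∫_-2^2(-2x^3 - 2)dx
Step 1: Find antiderivative F(x) = (-1/2)x^4-2x
Step 2: F(2) - F(-2) = -12 - (-4) = -8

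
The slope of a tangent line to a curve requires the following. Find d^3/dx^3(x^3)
Apply power rule 3 times:
d^1: 3x^2
d^2: 6x
d^3: 6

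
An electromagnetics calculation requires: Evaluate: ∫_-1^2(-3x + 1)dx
Step 1: Find antiderivative F(x)=(-3/2)x^2+x
Step 2: F(2) - F(-1)=-4 - (-5/2)=-3/2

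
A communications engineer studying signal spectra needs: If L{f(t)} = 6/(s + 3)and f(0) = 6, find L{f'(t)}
L{f'(t)} = s·F(s) - f(0) = 6s/(s + 3) - 6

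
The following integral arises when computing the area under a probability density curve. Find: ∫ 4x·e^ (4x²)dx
Let u = 4x², du = 8x dx
∫ (1/2)e^u du = e^u/2 + C

Answer: e^(4x²)/2 + C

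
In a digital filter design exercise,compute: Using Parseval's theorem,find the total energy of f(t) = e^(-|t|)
Parseval's theorem: E=integral |f(t)|^2 dt=(1/2pi) integral |F(omega)|^2 domega
E=integral_{-inf}^{inf} e^(-2|t|) dt=2 * integral_0^inf e^(-2t) dt=2/(2 * 1)=1/1

Answer: 1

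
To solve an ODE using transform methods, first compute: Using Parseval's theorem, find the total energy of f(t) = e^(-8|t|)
Parseval's theorem: E = integral |f(t)|^2 dt = (1/2pi) integral |F(omega)|^2 domega
E = integral_{-inf}^{inf} e^(-16|t|) dt = 2 * integral_0^inf e^(-16t) dt = 2/(2 * 8) = 1/8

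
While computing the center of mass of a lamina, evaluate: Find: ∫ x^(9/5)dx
Power rule: ∫ x^(9/5) dx = x^(14/5)/(14/5)+C

Answer: (5/14)·x^(14/5)+C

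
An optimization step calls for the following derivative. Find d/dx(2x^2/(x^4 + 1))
Quotient rule: (f/g)' = (f'g - fg')/g²
f = 2x^2, f' = 4x
g = x^4 + 1, g' = 4x^3

Answer: (4x·(x^4 + 1) - 8x^5)/(x^4 + 1)²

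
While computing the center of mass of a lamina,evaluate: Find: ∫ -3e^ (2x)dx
Since d/dx[e^(2x)] = 2e^(2x), we get -3/2 e^(2x) + C

Answer: (-3/2)e^(2x) + C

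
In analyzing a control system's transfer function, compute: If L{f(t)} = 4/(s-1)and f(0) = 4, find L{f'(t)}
L{f'(t)}=s·F(s) - f(0)=4s/(s-1)-4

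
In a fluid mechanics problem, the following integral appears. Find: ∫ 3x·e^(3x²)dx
Let u=3x², du=6x dx
∫ (1/2)e^u du=e^u/2+C

Answer: e^(3x²)/2+C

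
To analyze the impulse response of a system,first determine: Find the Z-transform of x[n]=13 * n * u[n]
Z{n * u[n]}=z/(z-1)^2
By linearity: Z{13 * n * u[n]}=13z/(z-1)^2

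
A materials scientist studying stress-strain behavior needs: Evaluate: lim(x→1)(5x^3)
Polynomial is continuous, so substitute x=1:
5·1^3=5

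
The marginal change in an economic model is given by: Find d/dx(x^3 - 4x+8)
Power rule: d/dx(ax^n)=n·a·x^(n-1)
Term by term: 3·x^2 - 4

Answer: 3x^2 - 4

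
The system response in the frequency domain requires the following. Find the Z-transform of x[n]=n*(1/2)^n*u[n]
Using the property Z{n * a^n * u[n]} = az/(z-a)^2
With a = 1/2: X(z) = (1/2)z/(z - 1/2)^2, |z| > 1/2

Answer: (1/2)z/(z - 1/2)^2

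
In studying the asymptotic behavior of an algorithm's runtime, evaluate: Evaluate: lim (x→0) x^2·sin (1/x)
Squeeze theorem: -|x^2| ≤ x^2·sin(1/x) ≤ |x^2|
Since x^2 → 0 as x → 0, by squeeze theorem the limit is 0

Answer: 0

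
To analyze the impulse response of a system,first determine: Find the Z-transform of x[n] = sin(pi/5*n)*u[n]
Z{sin(w0*n)*u[n]}=z*sin(w0)/(z^2 - 2z*cos(w0) + 1)
With w0=pi/5: X(z)=z*sin(pi/5)/(z^2 - 2z*cos(pi/5) + 1)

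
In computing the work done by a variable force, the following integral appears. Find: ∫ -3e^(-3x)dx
Since d/dx[e^(-3x)]=-3e^(-3x), we get 1 e^(-3x)+C

Answer: e^(-3x)+C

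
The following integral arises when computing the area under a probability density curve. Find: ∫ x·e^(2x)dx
Integration by parts: u = x, dv = e^(2x) dx
du = dx, v = e^(2x)/2
= x·e^(2x)/2 - ∫ e^(2x)/2 dx
= x·e^(2x)/2 - e^(2x)/4+C

Answer: e^(2x)(x/2-1/4)+C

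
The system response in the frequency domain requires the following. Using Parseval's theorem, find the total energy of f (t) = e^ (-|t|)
Parseval's theorem: E = integral |f(t)|^2 dt = (1/2pi) integral |F(omega)|^2 domega
E = integral_{-inf}^{inf} e^(-2|t|) dt = 2*integral_0^inf e^(-2t) dt = 2/(2*1) = 1/1

Answer: 1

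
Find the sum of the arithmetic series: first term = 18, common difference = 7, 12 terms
Last term: a_n=18+(12-1)·7=95
Sum=n(a_1+a_n)/2=12(18+95)/2=678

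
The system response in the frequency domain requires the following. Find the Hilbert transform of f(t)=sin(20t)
The Hilbert transform shifts each frequency component by -pi/2.
H{sin(wt)} = -cos(wt)
With w = 20: H{sin(20t)} = -cos(20t)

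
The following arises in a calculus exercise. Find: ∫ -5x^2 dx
Using power rule: ∫ -5x^2 dx = -5/3 x^3 + C = (-5/3)x^3 + C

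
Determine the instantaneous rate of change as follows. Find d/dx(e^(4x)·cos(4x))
Product rule: (fg)'=f'g+fg'
f=e^(4x), f'=4·e^(4x)
g=cos(4x), g'=-4·sin(4x)

Answer: 4·e^(4x)·cos(4x)-4·e^(4x)·sin(4x)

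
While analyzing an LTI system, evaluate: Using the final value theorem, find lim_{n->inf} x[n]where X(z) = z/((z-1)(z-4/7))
Final value theorem: lim x[n]=lim_{z->1} (z-1) * X(z)
(z-1) * X(z)=z/(z-4/7)
As z->1: 1/(1 - 4/7)=1/(3/7)=7/3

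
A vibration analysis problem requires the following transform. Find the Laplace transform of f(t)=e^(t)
L{e^(at)}=1/(s-a)
L{e^(t)}=1/(s-1)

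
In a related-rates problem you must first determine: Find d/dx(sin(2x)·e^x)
Product rule: (fg)' = f'g+fg'
f = sin(2x), f' = 2·cos(2x)
g = e^x, g' = e^x

Answer: 2·cos(2x)·e^x+sin(2x)·e^x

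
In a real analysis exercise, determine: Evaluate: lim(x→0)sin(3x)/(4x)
L'Hôpital (0/0): lim 3cos(3x)/4=3/4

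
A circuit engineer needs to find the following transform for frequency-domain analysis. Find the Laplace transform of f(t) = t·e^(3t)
L{t·e^(at)}=1/(s-a)²
L{t·e^(3t)}=1/(s-3)²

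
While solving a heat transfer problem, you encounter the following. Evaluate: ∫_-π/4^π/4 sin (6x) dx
Antiderivative: -cos(6x)/6
Evaluate at bounds: [-cos(6·π/4)/6] - [-cos(6·-π/4)/6]
=(-(0) + (0))/6=0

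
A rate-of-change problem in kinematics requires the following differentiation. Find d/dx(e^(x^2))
Chain rule: d/dx[e^u] = e^u · u' where u = x^2
u' = 2x

Answer: 2x·e^(x^2)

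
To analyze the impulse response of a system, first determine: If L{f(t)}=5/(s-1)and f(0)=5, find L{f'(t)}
L{f'(t)}=s·F(s) - f(0)=5s/(s-1) - 5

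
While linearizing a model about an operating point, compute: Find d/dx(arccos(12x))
d/dx[arccos(u)]=-u'/√(1-u²), u=12x, u'=12

Answer: -12/√(1-144x²)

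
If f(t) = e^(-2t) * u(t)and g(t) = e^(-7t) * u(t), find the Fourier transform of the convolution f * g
By the convolution theorem: F{f * g}=F(omega) * G(omega)
F(omega)=1/(2 + j * omega), G(omega)=1/(7 + j * omega)
F{f * g}=1/((2 + j * omega)(7 + j * omega))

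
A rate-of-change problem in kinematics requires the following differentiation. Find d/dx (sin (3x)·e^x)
Product rule: (fg)'=f'g+fg'
f=sin(3x), f'=3·cos(3x)
g=e^x, g'=e^x

Answer: 3·cos(3x)·e^x+sin(3x)·e^x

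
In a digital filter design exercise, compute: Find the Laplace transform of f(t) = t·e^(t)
L{t·e^(at)}=1/(s-a)²
L{t·e^(t)}=1/(s-1)²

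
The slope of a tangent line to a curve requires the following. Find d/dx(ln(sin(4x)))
Chain rule: d/dx[ln(u)]=u'/u where u=sin(4x)
u'=4cos(4x)

Answer: (4cos(4x))/(sin(4x))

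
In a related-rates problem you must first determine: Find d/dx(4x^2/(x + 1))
Quotient rule: (f/g)' = (f'g - fg')/g²
f = 4x^2, f' = 8x
g = x+1, g' = 1

Answer: (8x·(x+1)-4x^2)/(x+1)²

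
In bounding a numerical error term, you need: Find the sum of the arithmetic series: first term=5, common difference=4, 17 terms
Last term: a_n = 5 + (17 - 1)·4 = 69
Sum = n(a_1 + a_n)/2 = 17(5 + 69)/2 = 629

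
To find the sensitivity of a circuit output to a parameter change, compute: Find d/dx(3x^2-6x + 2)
Power rule: d/dx(ax^n) = n·a·x^(n-1)
Term by term: 6·x - 6

Answer: 6x - 6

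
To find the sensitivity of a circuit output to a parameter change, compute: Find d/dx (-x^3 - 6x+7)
Power rule: d/dx(ax^n)=n·a·x^(n-1)
Term by term: -3·x^2 - 6

Answer: -3x^2 - 6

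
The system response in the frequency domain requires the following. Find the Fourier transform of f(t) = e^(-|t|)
Using the standard pair: F{e^(-a|t|)} = 2a/(a^2+omega^2)
With a = 1: F(omega) = 2/(1+omega^2)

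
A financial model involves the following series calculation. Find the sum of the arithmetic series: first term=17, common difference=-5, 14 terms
Last term: a_n=17 + (14 - 1)·-5=-48
Sum=n(a_1 + a_n)/2=14(17 + (-48))/2=-217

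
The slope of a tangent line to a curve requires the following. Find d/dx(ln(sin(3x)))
Chain rule: d/dx[ln(u)] = u'/u where u = sin(3x)
u' = 3cos(3x)

Answer: (3cos(3x))/(sin(3x))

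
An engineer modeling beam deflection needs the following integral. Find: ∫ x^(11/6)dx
Power rule: ∫ x^(11/6) dx = x^(17/6)/(17/6)+C

Answer: (6/17)·x^(17/6)+C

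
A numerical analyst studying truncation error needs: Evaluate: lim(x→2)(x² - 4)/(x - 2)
Factor: (x² - 4)=(x-2)(x + 2)
Cancel (x-2): lim(x→2) (x + 2)=4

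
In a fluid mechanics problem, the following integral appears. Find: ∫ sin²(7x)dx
Using identity sin²(u)=(1 - cos(2u))/2:
∫ (1 - cos(14x))/2 dx=x/2 - sin(14x)/28+C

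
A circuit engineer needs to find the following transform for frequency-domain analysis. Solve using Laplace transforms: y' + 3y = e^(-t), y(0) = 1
Take L: sY - 1 + 3Y=1/(s + 1)
Y(s + 3)=1/(s + 1) + 1
Y=1/((s + 1)(s + 3)) + 1/(s + 3)
Partial fractions: 1/((s + 1)(s + 3))=(1/2)/(s + 1) - (1/2)/(s + 3)
So Y=(1/2)/(s + 1) + (1/2)/(s + 3)
Inverse Laplace transform (L^(-1){1/(s + 1)}=e^(-t), L^(-1){1/(s + 3)}=e^(-3t)):

Answer: y(t)=(1/2)·e^(-t) + (1/2)·e^(-3t)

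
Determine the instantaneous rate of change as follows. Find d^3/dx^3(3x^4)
Apply power rule 3 times:
d^1: 12x^3
d^2: 36x^2
d^3: 72x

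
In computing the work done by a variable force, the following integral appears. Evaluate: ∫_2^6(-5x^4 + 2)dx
Step 1: Find antiderivative F(x)=-x^5 + 2x
Step 2: F(6) - F(2)=-7764 - (-28)=-7736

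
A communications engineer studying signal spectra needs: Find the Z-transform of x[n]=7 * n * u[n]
Z{n * u[n]} = z/(z-1)^2
By linearity: Z{7 * n * u[n]} = 7z/(z-1)^2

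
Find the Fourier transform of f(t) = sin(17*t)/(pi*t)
sin(W * t)/(pi * t)=(W/pi) * sinc(W * t/pi) is the impulse response of the ideal low-pass filter with cutoff W (here W=17).
Its Fourier transform is a rectangular function:
F(omega)=1 for |omega| < 17, 0 otherwise

Answer: rect(omega/34) [i.e., 1 for |omega| < 17, 0 otherwise]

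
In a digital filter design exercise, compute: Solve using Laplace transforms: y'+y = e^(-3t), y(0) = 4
Take L: sY - 4+Y=1/(s+3)
Y(s+1)=1/(s+3)+4
Y=1/((s+3)(s+1))+4/(s+1)
Partial fractions: 1/((s+3)(s+1))=-(1/2)/(s+3)+(1/2)/(s+1)
So Y=-(1/2)/(s+3)+(9/2)/(s+1)
Inverse Laplace transform (L^(-1){1/(s+3)}=e^(-3t), L^(-1){1/(s+1)}=e^(-t)):

Answer: y(t)=(-1/2)·e^(-3t)+(9/2)·e^(-t)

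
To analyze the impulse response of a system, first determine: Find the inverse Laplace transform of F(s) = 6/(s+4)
L^(-1){6/(s-a)} = c·e^(at)
Here a = -4, c = 6

Answer: 6e^(-4t)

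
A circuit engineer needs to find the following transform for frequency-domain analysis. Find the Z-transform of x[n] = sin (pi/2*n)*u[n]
Z{sin(w0*n)*u[n]} = z*sin(w0)/(z^2-2z*cos(w0)+1)
With w0 = pi/2: X(z) = z*sin(pi/2)/(z^2-2z*cos(pi/2)+1)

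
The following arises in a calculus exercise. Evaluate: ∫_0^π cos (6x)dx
Antiderivative: sin(6x)/6
Evaluate at bounds: [sin(6·π)/6] - [sin(6·0)/6]
=((0) - (0))/6=0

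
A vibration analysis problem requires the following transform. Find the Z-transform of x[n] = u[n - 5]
Using the time-shift property: Z{u[n-5]} = z^(-5)*z/(z-1)
= z^(-4)/(z-1)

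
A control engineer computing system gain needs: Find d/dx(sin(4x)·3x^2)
Product rule: (fg)'=f'g + fg'
f=sin(4x), f'=4·cos(4x)
g=3x^2, g'=6x

Answer: 12·cos(4x)·x^2 + 6·sin(4x)·x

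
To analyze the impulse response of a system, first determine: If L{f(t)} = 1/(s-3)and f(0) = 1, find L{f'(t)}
L{f'(t)}=s·F(s) - f(0)=s/(s-3) - 1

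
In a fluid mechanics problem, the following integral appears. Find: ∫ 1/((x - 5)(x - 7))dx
Partial fractions: 1/((x-5)(x-7))=A/(x-5) + B/(x-7)
A=-1/2, B=1/2
∫ [-1/2· 1/(x-5) + 1/2· 1/(x-7)] dx
=(1/2)[ln|x-7| - ln|x-5|] + C

Answer: (1/2)·ln|(x-7)/(x-5)| + C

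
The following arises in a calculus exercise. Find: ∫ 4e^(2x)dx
Since d/dx[e^(2x)]=2e^(2x), we get 2 e^(2x)+C

Answer: 2e^(2x)+C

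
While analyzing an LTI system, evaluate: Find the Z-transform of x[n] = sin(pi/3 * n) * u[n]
Z{sin(w0*n)*u[n]}=z*sin(w0)/(z^2-2z*cos(w0)+1)
With w0=pi/3: X(z)=z*sin(pi/3)/(z^2-2z*cos(pi/3)+1)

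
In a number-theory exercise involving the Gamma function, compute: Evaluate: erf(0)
erf(0)=0 (error function is odd and erf(0)=0 by definition)

Answer: 0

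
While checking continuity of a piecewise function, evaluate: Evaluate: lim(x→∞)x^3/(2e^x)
Apply L'Hôpital 3 times (∞/∞ each time):
Eventually get 3!/(2e^x) → 0

Answer: 0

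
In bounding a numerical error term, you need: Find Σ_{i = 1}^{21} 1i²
= 1·n(n + 1)(2n + 1)/6 = 1·21·22·43/6 = 3311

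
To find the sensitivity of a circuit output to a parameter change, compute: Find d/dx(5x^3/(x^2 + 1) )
Quotient rule: (f/g)' = (f'g - fg')/g²
f = 5x^3, f' = 15x^2
g = x^2 + 1, g' = 2x

Answer: (15x^2·(x^2 + 1) - 10x^4)/(x^2 + 1)²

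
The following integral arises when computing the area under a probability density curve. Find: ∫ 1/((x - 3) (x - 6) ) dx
Partial fractions: 1/((x-3)(x-6)) = A/(x-3)+B/(x-6)
A = -1/3, B = 1/3
∫ [-1/3· 1/(x-3)+1/3· 1/(x-6)] dx
= (1/3)[ln|x-6| - ln|x-3|]+C

Answer: (1/3)·ln|(x-6)/(x-3)|+C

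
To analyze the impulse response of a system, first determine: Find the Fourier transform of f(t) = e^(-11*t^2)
The Fourier transform of a Gaussian e^(-a*t^2) is sqrt(pi/a)*e^(-omega^2/(4a)).
With a=11: F(omega)=sqrt(pi/11)*e^(-omega^2/44)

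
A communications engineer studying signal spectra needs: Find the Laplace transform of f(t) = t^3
L{t^n} = n!/s^(n + 1)
L{t^3} = 3!/s^4 = 6/s^4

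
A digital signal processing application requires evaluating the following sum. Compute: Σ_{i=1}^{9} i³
Using formula: Σ i^3 = [n(n + 1)/2]² = [9·10/2]² = 2025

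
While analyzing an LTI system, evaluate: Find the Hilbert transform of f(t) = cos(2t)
The Hilbert transform shifts each frequency component by -pi/2.
H{cos(wt)}=sin(wt)
With w=2: H{cos(2t)}=sin(2t)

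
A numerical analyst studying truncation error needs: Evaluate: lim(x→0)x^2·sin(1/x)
Squeeze theorem: -|x^2| ≤ x^2·sin(1/x) ≤ |x^2|
Since x^2 → 0 as x → 0, by squeeze theorem the limit is 0

Answer: 0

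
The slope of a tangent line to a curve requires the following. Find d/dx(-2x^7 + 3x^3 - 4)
Power rule: d/dx(ax^n)=n·a·x^(n-1)
Term by term: -14·x^6+9·x^2

Answer: -14x^6+9x^2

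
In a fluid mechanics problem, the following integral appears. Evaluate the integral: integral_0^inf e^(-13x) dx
integral_0^inf e^(-13x) dx=[-1/13*e^(-13x)]_0^inf
=0 - (-1/13)=1/13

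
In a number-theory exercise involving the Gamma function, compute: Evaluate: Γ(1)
Γ(n)=(n-1)! for positive integers
Γ(1)=0!=1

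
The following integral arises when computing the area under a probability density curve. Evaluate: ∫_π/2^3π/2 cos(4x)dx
Antiderivative: sin(4x)/4
Evaluate at bounds: [sin(4·3π/2)/4] - [sin(4·π/2)/4]
=((0) - (0))/4=0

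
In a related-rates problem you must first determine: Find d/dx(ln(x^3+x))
Chain rule: d/dx[ln(u)]=u'/u where u=x^3 + x
u'=3x^2 + 1

Answer: (3x^2 + 1)/(x^3 + x)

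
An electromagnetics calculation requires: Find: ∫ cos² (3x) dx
Using identity cos²(u)=(1 + cos(2u))/2:
∫ (1 + cos(6x))/2 dx=x/2 + sin(6x)/12 + C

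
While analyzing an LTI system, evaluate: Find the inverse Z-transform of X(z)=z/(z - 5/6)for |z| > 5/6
Standard pair: z/(z-a) <-> a^n * u[n] for causal signals
With a=5/6: x[n]=(5/6)^n * u[n]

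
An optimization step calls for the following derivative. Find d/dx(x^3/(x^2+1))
Quotient rule: (f/g)' = (f'g - fg')/g²
f = x^3, f' = 3x^2
g = x^2 + 1, g' = 2x

Answer: (3x^2·(x^2 + 1) - 2x^4)/(x^2 + 1)²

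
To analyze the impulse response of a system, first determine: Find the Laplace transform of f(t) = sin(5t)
L{sin(wt)}=w/(s² + w²)
L{sin(5t)}=5/(s² + 25)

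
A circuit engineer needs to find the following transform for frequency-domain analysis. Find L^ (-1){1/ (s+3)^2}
L^(-1){1/(s-a)^n} = t^(n-1)·e^(at)/(n-1)!
Here a = -3, n = 2: t^1·e^(-3t)/1

Answer: t·e^(-3t)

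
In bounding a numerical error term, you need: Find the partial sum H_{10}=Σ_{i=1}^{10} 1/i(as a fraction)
H_10 = 1+1/2+1/3+...+1/10
= 7381/2520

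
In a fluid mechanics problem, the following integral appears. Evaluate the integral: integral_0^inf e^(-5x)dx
integral_0^inf e^(-5x) dx = [-1/5 * e^(-5x)]_0^inf
= 0 - (-1/5) = 1/5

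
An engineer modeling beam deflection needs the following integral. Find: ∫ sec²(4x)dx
Since d/dx[tan(4x)] = 4sec²(4x), integral = tan(4x)/4+C

Answer: (1/4)tan(4x)+C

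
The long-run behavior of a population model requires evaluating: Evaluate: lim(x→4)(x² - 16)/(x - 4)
Factor: (x² - 16)=(x-4)(x + 4)
Cancel (x-4): lim(x→4) (x + 4)=8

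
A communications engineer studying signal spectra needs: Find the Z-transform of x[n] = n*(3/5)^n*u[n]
Using the property Z{n*a^n*u[n]}=az/(z-a)^2
With a=3/5: X(z)=(3/5)z/(z - 3/5)^2, |z| > 3/5

Answer: (3/5)z/(z - 3/5)^2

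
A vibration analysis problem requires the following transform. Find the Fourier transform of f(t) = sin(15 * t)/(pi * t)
sin(W*t)/(pi*t) = (W/pi)*sinc(W*t/pi) is the impulse response of the ideal low-pass filter with cutoff W (here W = 15).
Its Fourier transform is a rectangular function:
F(omega) = 1 for |omega| < 15, 0 otherwise

Answer: rect(omega/30) [i.e., 1 for |omega| < 15, 0 otherwise]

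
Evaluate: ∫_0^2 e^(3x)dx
Antiderivative: (1/3)e^(3x)
Evaluate: (1/3)(e^6-1)

Answer: (e^6-1)/3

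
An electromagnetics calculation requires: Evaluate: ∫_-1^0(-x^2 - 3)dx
Step 1: Find antiderivative F(x) = (-1/3)x^3 - 3x
Step 2: F(0) - F(-1) = 0 - (10/3) = -10/3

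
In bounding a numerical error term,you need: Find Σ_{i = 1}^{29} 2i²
=2·n(n+1)(2n+1)/6=2·29·30·59/6=17110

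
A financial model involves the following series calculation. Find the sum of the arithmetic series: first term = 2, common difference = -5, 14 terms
Last term: a_n = 2+(14-1)·-5 = -63
Sum = n(a_1+a_n)/2 = 14(2+(-63))/2 = -427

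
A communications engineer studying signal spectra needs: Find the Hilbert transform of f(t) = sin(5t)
The Hilbert transform shifts each frequency component by -pi/2.
H{sin(wt)} = -cos(wt)
With w = 5: H{sin(5t)} = -cos(5t)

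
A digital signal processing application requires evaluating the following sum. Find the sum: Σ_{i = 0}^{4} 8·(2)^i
Geometric series: S = a(1 - r^n)/(1 - r)
a = 8, r = 2, n = 5
S = 8(1-32)/-1 = 248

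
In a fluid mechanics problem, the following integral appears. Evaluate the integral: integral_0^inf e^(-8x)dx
integral_0^inf e^(-8x) dx = [-1/8 * e^(-8x)]_0^inf
= 0 - (-1/8) = 1/8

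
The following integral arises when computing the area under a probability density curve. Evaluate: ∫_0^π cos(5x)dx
Antiderivative: sin(5x)/5
Evaluate at bounds: [sin(5·π)/5] - [sin(5·0)/5]
=((0) - (0))/5=0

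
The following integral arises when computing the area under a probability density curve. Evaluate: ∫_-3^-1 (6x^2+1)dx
Step 1: Find antiderivative F(x)=2x^3+x
Step 2: F(-1) - F(-3)=-3 - (-57)=54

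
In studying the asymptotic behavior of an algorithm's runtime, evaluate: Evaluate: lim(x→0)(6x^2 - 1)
Polynomial is continuous, so substitute x=0:
6·0^2 - 1=-1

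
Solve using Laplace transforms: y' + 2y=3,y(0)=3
Take L of both sides: sY(s)-3+2Y(s) = 3/s
Y(s)(s+2) = 3/s+3
Y(s) = 3/(s(s+2))+3/(s+2)
Partial fractions: 3/(s(s+2)) = (3/2)/s - (3/2)/(s+2)
So Y(s) = (3/2)/s+(3/2)/(s+2)
Inverse transform (L^(-1){1/s} = 1, L^(-1){1/(s+2)} = e^(-2t)):

Answer: y(t) = 3/2+(3/2)·e^(-2t)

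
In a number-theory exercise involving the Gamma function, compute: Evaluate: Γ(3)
Γ(n)=(n-1)! for positive integers
Γ(3)=2!=2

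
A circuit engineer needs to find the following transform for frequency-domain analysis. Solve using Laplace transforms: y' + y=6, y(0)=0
Take L of both sides: sY(s) - 0 + Y(s) = 6/s
Y(s)(s + 1) = 6/s + 0
Y(s) = 6/(s(s + 1)) + 0/(s + 1)
Partial fractions: 6/(s(s + 1)) = 6/s - 6/(s + 1)
So Y(s) = 6/s - 6/(s + 1)
Inverse transform (L^(-1){1/s} = 1, L^(-1){1/(s + 1)} = e^(-t)):

Answer: y(t) = 6 - 6·e^(-t)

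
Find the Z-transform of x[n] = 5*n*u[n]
Z{n*u[n]} = z/(z-1)^2
By linearity: Z{5*n*u[n]} = 5z/(z-1)^2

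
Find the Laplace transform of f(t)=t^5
L{t^n}=n!/s^(n + 1)
L{t^5}=5!/s^6=120/s^6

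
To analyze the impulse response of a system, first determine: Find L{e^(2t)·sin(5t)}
First shifting: L{e^(at)f(t)} = F(s-a)
L{sin(5t)} = 5/(s² + 25)
Shift: 5/((s-2)² + 25)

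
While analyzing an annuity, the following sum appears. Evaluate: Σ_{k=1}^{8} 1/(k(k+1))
Partial fractions: 1/(k(k + 1))=1/k - 1/(k + 1)
Telescoping sum: 1(1 - 1/9)=1·8/9

Answer: 8/9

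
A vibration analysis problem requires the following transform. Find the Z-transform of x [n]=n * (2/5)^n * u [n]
Using the property Z{n*a^n*u[n]}=az/(z-a)^2
With a=2/5: X(z)=(2/5)z/(z - 2/5)^2, |z| > 2/5

Answer: (2/5)z/(z - 2/5)^2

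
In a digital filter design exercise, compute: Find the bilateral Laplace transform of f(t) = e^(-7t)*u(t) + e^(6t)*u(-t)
For e^(-7t) * u(t): L = 1/(s+7), Re(s) > -7
For e^(6t) * u(-t): L = -1/(s-6), Re(s) < 6
Combined: F(s) = 1/(s+7)-1/(s-6), -7 < Re(s) < 6

Answer: 1/(s+7)-1/(s-6), ROC: -7 < Re(s) < 6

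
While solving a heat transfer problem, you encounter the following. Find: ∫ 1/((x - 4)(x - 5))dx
Partial fractions: 1/((x-4)(x-5)) = A/(x-4) + B/(x-5)
A = -1, B = 1
∫ [-1· 1/(x-4) + 1· 1/(x-5)] dx
= (1)[ln|x-5| - ln|x-4|] + C

Answer: ln|(x-5)/(x-4)| + C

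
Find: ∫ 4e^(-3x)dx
Since d/dx[e^(-3x)] = -3e^(-3x), we get -4/3 e^(-3x)+C

Answer: (-4/3)e^(-3x)+C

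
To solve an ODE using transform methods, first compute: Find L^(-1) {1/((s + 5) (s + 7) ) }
Partial fractions: 1/((s + 5)(s + 7))=A/(s + 5) + B/(s + 7)
Cover-up: A=1/(s + 7)|_{s=-5}=1/2; B=1/(s + 5)|_{s=-7}=-1/2
L^(-1)=(1/2)e^(-5t) - (1/2)e^(-7t)

Answer: (1/2)(e^(-5t) - e^(-7t))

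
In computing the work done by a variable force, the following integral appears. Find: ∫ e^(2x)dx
Since d/dx[e^(2x)]=2e^(2x), we get 1/2 e^(2x)+C

Answer: (1/2)e^(2x)+C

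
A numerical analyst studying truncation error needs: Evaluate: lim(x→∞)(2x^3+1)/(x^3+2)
Divide numerator and denominator by x^3:
lim (2+1/x^3)/(1+2/x^3) = 2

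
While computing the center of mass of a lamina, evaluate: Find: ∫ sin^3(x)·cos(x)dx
Let u = sin(x), du = cos(x) dx
∫ u^3 du = u^4/4 + C

Answer: sin^4(x)/4 + C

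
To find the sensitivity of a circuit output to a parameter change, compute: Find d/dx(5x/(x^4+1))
Quotient rule: (f/g)'=(f'g - fg')/g²
f=5x, f'=5
g=x^4+1, g'=4x^3

Answer: (5·(x^4+1)-20x^4)/(x^4+1)²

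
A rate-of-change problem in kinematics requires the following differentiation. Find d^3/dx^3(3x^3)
Apply power rule 3 times:
d^1: 9x^2
d^2: 18x
d^3: 18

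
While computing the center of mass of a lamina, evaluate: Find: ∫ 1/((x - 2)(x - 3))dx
Partial fractions: 1/((x-2)(x-3))=A/(x-2) + B/(x-3)
A=-1, B=1
∫ [-1· 1/(x-2) + 1· 1/(x-3)] dx
=(1)[ln|x-3| - ln|x-2|] + C

Answer: ln|(x-3)/(x-2)| + C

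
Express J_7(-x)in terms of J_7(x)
For integer n: J_n(-x) = (-1)^n J_n(x)
With n = 7: J_7(-x) = (-1)^7 J_7(x) = -J_7(x)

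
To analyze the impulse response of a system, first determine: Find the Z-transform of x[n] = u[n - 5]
Using the time-shift property: Z{u[n-5]}=z^(-5)*z/(z-1)
=z^(-4)/(z-1)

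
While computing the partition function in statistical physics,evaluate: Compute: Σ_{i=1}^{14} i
Using formula: Σ i^1 = n(n + 1)/2 = 14·15/2 = 105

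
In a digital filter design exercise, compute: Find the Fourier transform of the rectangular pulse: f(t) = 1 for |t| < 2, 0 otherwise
F(omega) = integral from -2 to 2 of e^(-j * omega * t) dt
= 2 * sin(2 * omega)/omega = 4 * sinc(2 * omega/pi)

Answer: 2 * sin(2 * omega)/omega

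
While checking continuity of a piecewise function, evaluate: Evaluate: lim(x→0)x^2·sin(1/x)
Squeeze theorem: -|x^2| ≤ x^2·sin(1/x) ≤ |x^2|
Since x^2 → 0 as x → 0, by squeeze theorem the limit is 0

Answer: 0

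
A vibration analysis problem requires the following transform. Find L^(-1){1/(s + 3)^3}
L^(-1){1/(s-a)^n}=t^(n-1)·e^(at)/(n-1)!
Here a=-3, n=3: t^2·e^(-3t)/2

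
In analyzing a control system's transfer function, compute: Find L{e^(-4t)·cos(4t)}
First shifting: L{e^(at)f(t)} = F(s-a)
L{cos(4t)} = s/(s² + 16)
Shift: (s + 4)/((s + 4)² + 16)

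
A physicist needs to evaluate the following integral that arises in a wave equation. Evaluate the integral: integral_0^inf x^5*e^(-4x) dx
This is a Gamma integral. Substitute u=4x (du=4 dx):
integral_0^inf x^5*e^(-4x) dx=(1/4^6) integral_0^inf u^5*e^(-u) du
=Gamma(6)/4^6=5!/4^6=120/4096

Answer: 15/512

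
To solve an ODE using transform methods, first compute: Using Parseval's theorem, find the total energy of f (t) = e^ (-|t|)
Parseval's theorem: E=integral |f(t)|^2 dt=(1/2pi) integral |F(omega)|^2 domega
E=integral_{-inf}^{inf} e^(-2|t|) dt=2*integral_0^inf e^(-2t) dt=2/(2*1)=1/1

Answer: 1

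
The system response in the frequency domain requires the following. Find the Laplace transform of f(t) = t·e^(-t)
L{t·e^(at)} = 1/(s-a)²
L{t·e^(-t)} = 1/(s + 1)²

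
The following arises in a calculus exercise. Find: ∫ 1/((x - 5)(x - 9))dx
Partial fractions: 1/((x-5)(x-9)) = A/(x-5) + B/(x-9)
A = -1/4, B = 1/4
∫ [-1/4· 1/(x-5) + 1/4· 1/(x-9)] dx
= (1/4)[ln|x-9| - ln|x-5|] + C

Answer: (1/4)·ln|(x-9)/(x-5)| + C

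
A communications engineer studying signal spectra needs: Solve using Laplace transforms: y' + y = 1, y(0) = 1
Take L of both sides: sY(s) - 1 + Y(s) = 1/s
Y(s)(s + 1) = 1/s + 1
Y(s) = 1/(s(s + 1)) + 1/(s + 1)
Partial fractions: 1/(s(s + 1)) = 1/s - 1/(s + 1)
So Y(s) = 1/s
Inverse transform (L^(-1){1/s} = 1, L^(-1){1/(s + 1)} = e^(-t)):

Answer: y(t) = 1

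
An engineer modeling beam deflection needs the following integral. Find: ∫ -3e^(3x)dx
Since d/dx[e^(3x)]=3e^(3x), we get -1 e^(3x) + C

Answer: -e^(3x) + C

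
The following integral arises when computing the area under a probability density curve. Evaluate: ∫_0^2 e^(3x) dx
Antiderivative: (1/3)e^(3x)
Evaluate: (1/3)(e^6-1)

Answer: (e^6-1)/3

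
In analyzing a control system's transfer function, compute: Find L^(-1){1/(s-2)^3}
L^(-1){1/(s-a)^n} = t^(n-1)·e^(at)/(n-1)!
Here a = 2, n = 3: t^2·e^(2t)/2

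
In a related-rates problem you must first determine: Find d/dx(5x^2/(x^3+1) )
Quotient rule: (f/g)' = (f'g - fg')/g²
f = 5x^2, f' = 10x
g = x^3+1, g' = 3x^2

Answer: (10x·(x^3+1)-15x^4)/(x^3+1)²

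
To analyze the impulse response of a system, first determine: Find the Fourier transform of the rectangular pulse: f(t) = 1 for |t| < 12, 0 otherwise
F(omega)=integral from -12 to 12 of e^(-j*omega*t) dt
=2*sin(12*omega)/omega=24*sinc(12*omega/pi)

Answer: 2*sin(12*omega)/omega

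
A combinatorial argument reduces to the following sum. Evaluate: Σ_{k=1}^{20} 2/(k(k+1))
Partial fractions: 2/(k(k + 1)) = 2/k - 2/(k + 1)
Telescoping sum: 2(1 - 1/21) = 2·20/21

Answer: 40/21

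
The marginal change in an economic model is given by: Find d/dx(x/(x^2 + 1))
Quotient rule: (f/g)'=(f'g - fg')/g²
f=x, f'=1
g=x^2+1, g'=2x

Answer: (1·(x^2+1)-2x^2)/(x^2+1)²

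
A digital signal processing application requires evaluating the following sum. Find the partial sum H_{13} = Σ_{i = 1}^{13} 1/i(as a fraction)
H_13 = 1+1/2+1/3+...+1/13
= 1145993/360360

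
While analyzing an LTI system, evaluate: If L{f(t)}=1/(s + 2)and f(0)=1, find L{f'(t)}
L{f'(t)}=s·F(s) - f(0)=s/(s+2)-1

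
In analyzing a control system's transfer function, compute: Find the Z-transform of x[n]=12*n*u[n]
Z{n*u[n]} = z/(z-1)^2
By linearity: Z{12*n*u[n]} = 12z/(z-1)^2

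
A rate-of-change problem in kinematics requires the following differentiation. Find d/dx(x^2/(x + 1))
Quotient rule: (f/g)'=(f'g - fg')/g²
f=x^2, f'=2x
g=x + 1, g'=1

Answer: (2x·(x + 1) - x^2)/(x + 1)²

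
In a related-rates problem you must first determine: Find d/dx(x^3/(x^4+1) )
Quotient rule: (f/g)'=(f'g - fg')/g²
f=x^3, f'=3x^2
g=x^4 + 1, g'=4x^3

Answer: (3x^2·(x^4 + 1) - 4x^6)/(x^4 + 1)²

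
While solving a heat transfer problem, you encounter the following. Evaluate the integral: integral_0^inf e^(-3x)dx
integral_0^inf e^(-3x) dx=[-1/3*e^(-3x)]_0^inf
=0 - (-1/3)=1/3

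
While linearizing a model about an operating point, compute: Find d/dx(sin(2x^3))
Chain rule: d/dx[sin(u)] = cos(u)·u' where u = 2x^3
u' = 6x^2

Answer: 6x^2·cos(2x^3)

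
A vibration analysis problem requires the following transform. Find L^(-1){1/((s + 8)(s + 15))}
Partial fractions: 1/((s + 8)(s + 15))=A/(s + 8) + B/(s + 15)
Cover-up: A=1/(s + 15)|_{s=-8}=1/7; B=1/(s + 8)|_{s=-15}=-1/7
L^(-1)=(1/7)e^(-8t) - (1/7)e^(-15t)

Answer: (1/7)(e^(-8t) - e^(-15t))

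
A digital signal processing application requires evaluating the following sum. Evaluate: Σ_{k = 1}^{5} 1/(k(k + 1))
Partial fractions: 1/(k(k + 1))=1/k - 1/(k + 1)
Telescoping sum: 1(1 - 1/6)=1·5/6

Answer: 5/6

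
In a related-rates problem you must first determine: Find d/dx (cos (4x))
Chain rule: d/dx[cos(u)] = -sin(u)·u' where u = 4x
u' = 4

Answer: -4·sin(4x)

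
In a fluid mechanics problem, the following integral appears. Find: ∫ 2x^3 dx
Using power rule: ∫ 2x^3 dx=2/4 x^4+C=(1/2)x^4+C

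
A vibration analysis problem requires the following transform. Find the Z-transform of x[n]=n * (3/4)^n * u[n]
Using the property Z{n * a^n * u[n]} = az/(z-a)^2
With a = 3/4: X(z) = (3/4)z/(z - 3/4)^2, |z| > 3/4

Answer: (3/4)z/(z - 3/4)^2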